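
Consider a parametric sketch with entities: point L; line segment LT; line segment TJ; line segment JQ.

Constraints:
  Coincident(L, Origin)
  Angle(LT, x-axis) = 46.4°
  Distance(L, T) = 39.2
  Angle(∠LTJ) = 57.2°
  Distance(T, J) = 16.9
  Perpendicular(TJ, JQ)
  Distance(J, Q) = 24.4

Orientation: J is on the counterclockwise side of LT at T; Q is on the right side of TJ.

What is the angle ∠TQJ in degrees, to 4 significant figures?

34.71°

L is at the origin; LT runs at 46.4° with length 39.2, so T = 39.2·(cos 46.4°, sin 46.4°) = (27.03, 28.39). ∠LTJ = 57.2°, so TJ runs at 46.4° + (180° − 57.2°) = 169.2° from the x-axis; with |TJ| = 16.9, J = T + 16.9·(cos 169.2°, sin 169.2°) = (10.43, 31.55). The perpendicularity gives JQ at right angles to TJ; with |JQ| = 24.4 on the right of TJ, Q = J + 24.4·(0.1874, 0.9823) = (15.00, 55.52). Then cos ∠TQJ = QT·QJ / (|QT||QJ|), giving 34.71°.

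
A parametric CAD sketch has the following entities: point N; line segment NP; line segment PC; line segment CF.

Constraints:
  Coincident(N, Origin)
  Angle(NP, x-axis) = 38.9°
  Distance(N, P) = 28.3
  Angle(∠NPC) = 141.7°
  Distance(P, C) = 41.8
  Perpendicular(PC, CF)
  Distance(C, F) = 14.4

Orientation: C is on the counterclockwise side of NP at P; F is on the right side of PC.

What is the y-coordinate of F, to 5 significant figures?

55.342

N is at the origin; NP runs at 38.9° with length 28.3, so P = 28.3·(cos 38.9°, sin 38.9°) = (22.024, 17.771). ∠NPC = 141.7°, so PC runs at 38.9° + (180° − 141.7°) = 77.200° from the x-axis; with |PC| = 41.8, C = P + 41.8·(cos 77.200°, sin 77.200°) = (31.285, 58.533). The perpendicularity gives CF at right angles to PC; with |CF| = 14.4 on the right of PC, F = C + 14.4·(0.97515, -0.22155) = (45.327, 55.342). So F.y = 55.342.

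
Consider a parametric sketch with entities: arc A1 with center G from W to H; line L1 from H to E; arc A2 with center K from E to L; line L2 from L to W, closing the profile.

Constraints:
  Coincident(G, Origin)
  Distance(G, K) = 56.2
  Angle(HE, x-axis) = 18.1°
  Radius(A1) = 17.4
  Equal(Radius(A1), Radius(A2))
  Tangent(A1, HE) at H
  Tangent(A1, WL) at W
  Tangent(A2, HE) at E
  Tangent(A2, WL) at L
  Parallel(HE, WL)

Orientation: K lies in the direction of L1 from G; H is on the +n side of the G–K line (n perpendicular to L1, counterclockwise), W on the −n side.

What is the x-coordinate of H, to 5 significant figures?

-5.4058

G is at the origin and K lies 56.2 along u from G, so K = 56.2·u = (53.419, 17.460). Tangency of A1 to both parallel lines with radius 17.4 puts H and W at G ± 17.4·n: H = (-5.4058, 16.539), W = (5.4058, -16.539). So H.x = -5.4058.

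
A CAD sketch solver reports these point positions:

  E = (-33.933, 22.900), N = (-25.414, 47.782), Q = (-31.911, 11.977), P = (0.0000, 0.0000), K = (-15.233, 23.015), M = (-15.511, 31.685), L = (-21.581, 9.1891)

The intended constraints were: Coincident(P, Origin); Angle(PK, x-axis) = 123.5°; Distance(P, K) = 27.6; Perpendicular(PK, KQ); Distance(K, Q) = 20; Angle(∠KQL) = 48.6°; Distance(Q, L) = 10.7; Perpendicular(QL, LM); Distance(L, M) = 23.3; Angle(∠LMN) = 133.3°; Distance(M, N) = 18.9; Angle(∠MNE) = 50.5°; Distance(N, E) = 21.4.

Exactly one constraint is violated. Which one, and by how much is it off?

Distance(N, E) = 21.4 — off by 4.90.

P = (0.00, 0.00) ✓; PK at 123.5° ✓; |PK| = 27.60 ✓; ∠(PK, KQ) = 90.00° ✓; |KQ| = 20.00 ✓; ∠KQL = 48.60° ✓; |QL| = 10.70 ✓; ∠(QL, LM) = 90.00° ✓; |LM| = 23.30 ✓; ∠LMN = 133.3° ✓; |MN| = 18.90 ✓; ∠MNE = 50.50° ✓; |NE| = 26.30 ✗.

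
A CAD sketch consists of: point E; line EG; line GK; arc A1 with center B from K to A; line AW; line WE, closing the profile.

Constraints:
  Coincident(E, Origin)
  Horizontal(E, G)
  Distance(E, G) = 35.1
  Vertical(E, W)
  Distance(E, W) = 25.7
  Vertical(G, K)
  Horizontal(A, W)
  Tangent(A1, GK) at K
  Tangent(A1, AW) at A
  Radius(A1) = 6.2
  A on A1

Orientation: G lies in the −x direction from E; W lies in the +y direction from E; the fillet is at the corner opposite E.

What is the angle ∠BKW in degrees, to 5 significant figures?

10.017°

E is at the origin; E and G share the same y with |EG| = 35.1 and G on the −x side, so G = (-35.100, 0.0000). EW is vertical with |EW| = 25.7 and W on the +y side, so W = (0.0000, 25.700). The virtual corner opposite E is at (-35.100, 25.700). Since A1 is tangent to GK there, BK ⟂ GK and A1 meets AW tangentially, so BA is at right angles to AW, with radius 6.2, so the center B sits 6.2 in from both sides at B = (-28.900, 19.500). That places the tangent points at K = (-35.100, 19.500) on GK and A = (-28.900, 25.700) on AW. Then cos ∠BKW = KB·KW / (|KB||KW|), giving 10.017°.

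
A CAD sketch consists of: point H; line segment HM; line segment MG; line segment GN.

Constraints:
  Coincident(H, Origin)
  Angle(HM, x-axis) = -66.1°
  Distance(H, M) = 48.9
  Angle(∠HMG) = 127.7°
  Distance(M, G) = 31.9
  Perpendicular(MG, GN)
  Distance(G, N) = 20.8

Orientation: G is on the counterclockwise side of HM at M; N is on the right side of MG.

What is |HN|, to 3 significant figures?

85.8

H is at the origin; HM runs at -66.1° with length 48.9, so M = 48.9·(cos -66.1°, sin -66.1°) = (19.8, -44.7). ∠HMG = 127.7°, so MG runs at -66.1° + (180° − 127.7°) = -13.8° from the x-axis; with |MG| = 31.9, G = M + 31.9·(cos -13.8°, sin -13.8°) = (50.8, -52.3). MG is perpendicular to GN; with |GN| = 20.8 on the right of MG, N = G + 20.8·(-0.239, -0.971) = (45.8, -72.5). Then |HN| = |N − H| = 85.8.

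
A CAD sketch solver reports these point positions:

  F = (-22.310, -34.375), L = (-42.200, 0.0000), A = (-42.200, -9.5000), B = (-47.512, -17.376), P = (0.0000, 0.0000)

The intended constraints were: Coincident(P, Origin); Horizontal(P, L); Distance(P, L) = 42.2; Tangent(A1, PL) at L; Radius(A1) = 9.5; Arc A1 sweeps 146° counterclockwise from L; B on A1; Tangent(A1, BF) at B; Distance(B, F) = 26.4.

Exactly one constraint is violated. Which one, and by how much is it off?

Distance(B, F) = 26.4 — off by 4.00.

P = (0.00, 0.00) ✓; P.y = 0.00, L.y = 0.00 ✓; |PL| = 42.20 ✓; ∠(AL, LP) = 90.00° ✓; |AL| = 9.500 ✓; bearing(A→B) − bearing(A→L) = 146.0° ✓; |AB| = 9.500 ✓; ∠(AB, BF) = 90.00° ✓; |BF| = 30.40 ✗.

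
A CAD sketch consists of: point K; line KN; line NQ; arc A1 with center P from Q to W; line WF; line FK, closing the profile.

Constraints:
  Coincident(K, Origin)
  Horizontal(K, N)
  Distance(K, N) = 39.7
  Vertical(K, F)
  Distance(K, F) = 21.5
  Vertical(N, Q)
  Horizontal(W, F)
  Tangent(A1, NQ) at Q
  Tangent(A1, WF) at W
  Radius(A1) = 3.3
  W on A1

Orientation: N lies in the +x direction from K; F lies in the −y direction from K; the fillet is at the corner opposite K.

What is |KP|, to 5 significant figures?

40.696

K is at the origin; K and N share the same y with |KN| = 39.7 and N on the +x side, so N = (39.700, 0.0000). K and F share the same x with |KF| = 21.5 and F on the −y side, so F = (0.0000, -21.500). The virtual corner opposite K is at (39.700, -21.500). A1 meets NQ tangentially, so PQ is at right angles to NQ and A1 meets WF tangentially, so PW is at right angles to WF, with radius 3.3, so the center P sits 3.3 in from both sides at P = (36.400, -18.200). Then |KP| = |P − K| = 40.696.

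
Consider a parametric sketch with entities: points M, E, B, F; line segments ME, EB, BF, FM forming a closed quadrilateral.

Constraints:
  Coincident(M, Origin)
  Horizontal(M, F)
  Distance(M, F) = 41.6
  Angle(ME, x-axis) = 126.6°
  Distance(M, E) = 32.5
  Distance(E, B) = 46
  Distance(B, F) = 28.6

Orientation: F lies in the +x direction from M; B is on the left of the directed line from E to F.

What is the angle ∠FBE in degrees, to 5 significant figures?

123.83°

M is at the origin; M and F share the same y with |MF| = 41.6 and F in +x, so F = (41.6, 0). ME runs at 126.6° with |ME| = 32.5, so E = (-19.377, 26.092). B is determined by |EB| = 46.0 and |BF| = 28.6 together: it lies at the intersection of circle(E, 46.0) and circle(F, 28.6). With |EF| = 66.325, the foot of the radical line on EF is 42.948 from E and the perpendicular offset is √(46.0² − 42.948²) = 16.476. Taking the left-of-EF solution: B = (26.589, 24.344).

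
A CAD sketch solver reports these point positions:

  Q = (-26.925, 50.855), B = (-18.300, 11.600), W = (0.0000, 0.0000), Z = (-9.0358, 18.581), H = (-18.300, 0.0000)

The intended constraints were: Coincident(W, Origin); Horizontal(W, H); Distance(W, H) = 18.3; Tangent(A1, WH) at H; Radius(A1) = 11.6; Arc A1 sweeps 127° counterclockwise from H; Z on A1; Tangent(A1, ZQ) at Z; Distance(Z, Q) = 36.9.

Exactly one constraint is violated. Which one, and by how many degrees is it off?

Tangent(A1, ZQ) at Z — off by 8.00°.

W = (0.00, 0.00) ✓; W.y = 0.00, H.y = 0.00 ✓; |WH| = 18.30 ✓; ∠(BH, HW) = 90.00° ✓; |BH| = 11.60 ✓; bearing(B→Z) − bearing(B→H) = 127.0° ✓; |BZ| = 11.60 ✓; ∠(BZ, ZQ) = 98.00° ✗; |ZQ| = 36.90 ✓.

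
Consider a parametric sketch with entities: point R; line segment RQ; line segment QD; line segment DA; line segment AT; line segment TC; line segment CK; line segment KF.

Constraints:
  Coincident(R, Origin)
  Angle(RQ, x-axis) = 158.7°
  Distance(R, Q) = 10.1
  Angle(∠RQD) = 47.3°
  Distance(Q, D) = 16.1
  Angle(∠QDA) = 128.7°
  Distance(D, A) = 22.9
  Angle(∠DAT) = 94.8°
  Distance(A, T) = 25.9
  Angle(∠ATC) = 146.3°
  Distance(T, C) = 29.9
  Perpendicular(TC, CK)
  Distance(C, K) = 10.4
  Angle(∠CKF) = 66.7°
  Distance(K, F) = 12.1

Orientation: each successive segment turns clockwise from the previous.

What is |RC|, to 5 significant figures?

41.504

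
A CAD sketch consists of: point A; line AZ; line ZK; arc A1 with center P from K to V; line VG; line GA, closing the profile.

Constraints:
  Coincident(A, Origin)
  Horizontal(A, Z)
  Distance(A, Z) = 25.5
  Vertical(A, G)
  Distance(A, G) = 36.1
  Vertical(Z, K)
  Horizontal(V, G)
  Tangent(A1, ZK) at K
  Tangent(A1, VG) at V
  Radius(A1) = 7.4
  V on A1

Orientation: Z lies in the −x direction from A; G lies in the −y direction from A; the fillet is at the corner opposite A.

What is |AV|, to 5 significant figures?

40.383

The virtual corner opposite A is at (-25.500, -36.100). Since A1 is tangent to ZK there, PK ⟂ ZK and the tangent condition forces PV to be normal to VG, with radius 7.4, so the center P sits 7.4 in from both sides at P = (-18.100, -28.700). That places the tangent points at K = (-25.500, -28.700) on ZK and V = (-18.100, -36.100) on VG. Then |AV| = |V − A| = 40.383.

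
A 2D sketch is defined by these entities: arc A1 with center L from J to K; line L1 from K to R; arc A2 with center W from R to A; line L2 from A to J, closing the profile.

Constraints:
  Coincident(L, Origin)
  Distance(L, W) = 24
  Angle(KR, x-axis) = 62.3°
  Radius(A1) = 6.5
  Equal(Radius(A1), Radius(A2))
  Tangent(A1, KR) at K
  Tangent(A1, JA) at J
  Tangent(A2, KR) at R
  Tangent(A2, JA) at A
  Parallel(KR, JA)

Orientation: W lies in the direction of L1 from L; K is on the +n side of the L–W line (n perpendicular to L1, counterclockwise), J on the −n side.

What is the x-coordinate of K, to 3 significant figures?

-5.76

The slot axis is L1's direction at 62.3°, so u = (cos 62.3°, sin 62.3°) = (0.465, 0.885) and n = (−sin 62.3°, cos 62.3°) = (-0.885, 0.465). L is at the origin and W lies 24.0 along u from L, so W = 24.0·u = (11.2, 21.2). Tangency of A1 to both parallel lines with radius 6.5 puts K and J at L ± 6.5·n: K = (-5.76, 3.02), J = (5.76, -3.02). So K.x = -5.76.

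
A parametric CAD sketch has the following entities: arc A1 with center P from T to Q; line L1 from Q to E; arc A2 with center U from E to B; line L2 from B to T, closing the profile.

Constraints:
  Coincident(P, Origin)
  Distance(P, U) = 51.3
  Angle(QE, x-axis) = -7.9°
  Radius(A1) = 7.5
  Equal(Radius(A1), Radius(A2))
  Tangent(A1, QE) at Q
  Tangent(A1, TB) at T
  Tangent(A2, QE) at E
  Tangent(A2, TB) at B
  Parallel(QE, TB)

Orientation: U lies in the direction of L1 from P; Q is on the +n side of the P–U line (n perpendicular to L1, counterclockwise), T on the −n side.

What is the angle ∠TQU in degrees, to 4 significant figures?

81.68°

The slot axis is L1's direction at -7.9°, so u = (cos -7.9°, sin -7.9°) = (0.9905, -0.1374) and n = (−sin -7.9°, cos -7.9°) = (0.1374, 0.9905). P is at the origin and U lies 51.3 along u from P, so U = 51.3·u = (50.81, -7.051). Tangency of A1 to both parallel lines with radius 7.5 puts Q and T at P ± 7.5·n: Q = (1.031, 7.429), T = (-1.031, -7.429). Then cos ∠TQU = QT·QU / (|QT||QU|), giving 81.68°.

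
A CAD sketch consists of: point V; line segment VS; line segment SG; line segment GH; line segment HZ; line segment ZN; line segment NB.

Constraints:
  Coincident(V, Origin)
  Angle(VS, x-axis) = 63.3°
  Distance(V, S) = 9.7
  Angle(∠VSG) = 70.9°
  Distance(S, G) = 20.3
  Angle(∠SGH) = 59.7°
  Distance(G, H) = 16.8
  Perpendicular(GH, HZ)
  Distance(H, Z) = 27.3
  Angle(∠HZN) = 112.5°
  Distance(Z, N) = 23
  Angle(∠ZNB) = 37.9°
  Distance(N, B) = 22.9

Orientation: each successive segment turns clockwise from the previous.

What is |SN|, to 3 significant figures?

23.7

GH is perpendicular to HZ, so HZ runs at 104°; with |HZ| = 27.3, Z = (-4.36, 16.6). ∠HZN = 112.5° gives ZN at 36.4° from the x-axis; with |ZN| = 23.0, N = (14.2, 30.2). Then |SN| = |N − S| = 23.7.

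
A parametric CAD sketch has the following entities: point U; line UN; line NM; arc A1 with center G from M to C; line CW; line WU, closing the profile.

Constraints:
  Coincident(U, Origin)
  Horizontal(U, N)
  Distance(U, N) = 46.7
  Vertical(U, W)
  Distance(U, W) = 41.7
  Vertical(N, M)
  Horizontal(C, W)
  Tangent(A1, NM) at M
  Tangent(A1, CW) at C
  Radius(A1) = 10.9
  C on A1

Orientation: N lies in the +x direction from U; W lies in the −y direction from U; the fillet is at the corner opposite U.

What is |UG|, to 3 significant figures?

47.2

U and W share the same x with |UW| = 41.7 and W on the −y side, so W = (0.00, -41.7). The virtual corner opposite U is at (46.7, -41.7). A1 meets NM tangentially, so GM is at right angles to NM and the tangent condition forces GC to be normal to CW, with radius 10.9, so the center G sits 10.9 in from both sides at G = (35.8, -30.8). Then |UG| = |G − U| = 47.2.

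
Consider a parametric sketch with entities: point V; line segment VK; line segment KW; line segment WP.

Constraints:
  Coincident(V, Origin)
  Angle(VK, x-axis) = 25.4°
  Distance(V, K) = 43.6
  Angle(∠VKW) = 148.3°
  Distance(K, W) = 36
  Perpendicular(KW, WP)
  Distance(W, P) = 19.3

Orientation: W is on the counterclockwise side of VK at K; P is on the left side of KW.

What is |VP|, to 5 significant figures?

73.184

V is at the origin; VK runs at 25.4° with length 43.6, so K = 43.6·(cos 25.4°, sin 25.4°) = (39.385, 18.702). ∠VKW = 148.3°, so KW runs at 25.4° + (180° − 148.3°) = 57.100° from the x-axis; with |KW| = 36.0, W = K + 36.0·(cos 57.100°, sin 57.100°) = (58.940, 48.928). The perpendicularity gives WP at right angles to KW; with |WP| = 19.3 on the left of KW, P = W + 19.3·(-0.83962, 0.54317) = (42.735, 59.411). Then |VP| = |P − V| = 73.184.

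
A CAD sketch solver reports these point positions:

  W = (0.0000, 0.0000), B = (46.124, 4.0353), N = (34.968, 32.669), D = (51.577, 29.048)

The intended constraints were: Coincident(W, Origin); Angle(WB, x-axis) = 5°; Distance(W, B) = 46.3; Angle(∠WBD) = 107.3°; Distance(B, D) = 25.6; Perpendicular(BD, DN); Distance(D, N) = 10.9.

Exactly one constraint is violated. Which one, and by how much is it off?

Distance(D, N) = 10.9 — off by 6.10.

W = (0.00, 0.00) ✓; WB at 5.000° ✓; |WB| = 46.30 ✓; ∠WBD = 107.3° ✓; |BD| = 25.60 ✓; ∠(BD, DN) = 90.00° ✓; |DN| = 17.00 ✗.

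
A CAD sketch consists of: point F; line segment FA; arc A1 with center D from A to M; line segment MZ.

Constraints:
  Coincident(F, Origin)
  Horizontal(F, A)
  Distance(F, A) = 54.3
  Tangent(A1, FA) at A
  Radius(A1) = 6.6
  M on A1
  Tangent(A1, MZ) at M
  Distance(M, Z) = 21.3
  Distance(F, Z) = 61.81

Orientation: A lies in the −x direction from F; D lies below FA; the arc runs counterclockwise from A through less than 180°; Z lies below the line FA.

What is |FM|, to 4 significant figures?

61.22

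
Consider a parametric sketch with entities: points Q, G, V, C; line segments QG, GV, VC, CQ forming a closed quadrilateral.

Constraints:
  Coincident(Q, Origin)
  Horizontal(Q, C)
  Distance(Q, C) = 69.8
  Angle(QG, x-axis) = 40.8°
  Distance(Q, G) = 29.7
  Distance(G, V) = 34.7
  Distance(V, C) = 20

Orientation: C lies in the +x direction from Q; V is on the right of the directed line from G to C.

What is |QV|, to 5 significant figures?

49.924

Q is at the origin; QC is horizontal with |QC| = 69.8 and C in +x, so C = (69.8, 0). QG runs at 40.8° with |QG| = 29.7, so G = (22.483, 19.407). V is determined by |GV| = 34.7 and |VC| = 20.0 together: it lies at the intersection of circle(G, 34.7) and circle(C, 20.0). With |GC| = 51.142, the foot of the radical line on GC is 33.432 from G and the perpendicular offset is √(34.7² − 33.432²) = 9.2930. Taking the right-of-GC solution: V = (49.888, -1.8778).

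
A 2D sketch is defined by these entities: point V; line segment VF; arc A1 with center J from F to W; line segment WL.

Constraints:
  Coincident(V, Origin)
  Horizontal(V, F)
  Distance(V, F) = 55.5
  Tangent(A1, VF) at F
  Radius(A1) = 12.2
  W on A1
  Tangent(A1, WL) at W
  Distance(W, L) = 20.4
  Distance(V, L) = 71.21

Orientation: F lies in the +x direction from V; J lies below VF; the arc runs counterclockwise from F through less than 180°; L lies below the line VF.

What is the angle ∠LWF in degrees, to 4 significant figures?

111.7°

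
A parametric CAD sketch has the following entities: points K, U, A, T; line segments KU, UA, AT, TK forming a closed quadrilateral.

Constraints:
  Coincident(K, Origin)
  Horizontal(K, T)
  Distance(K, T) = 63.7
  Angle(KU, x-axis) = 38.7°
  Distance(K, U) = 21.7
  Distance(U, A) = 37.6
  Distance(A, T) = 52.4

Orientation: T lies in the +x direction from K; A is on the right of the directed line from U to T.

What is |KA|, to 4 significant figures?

29.52

K is at the origin; KT is horizontal with |KT| = 63.7 and T in +x, so T = (63.7, 0). KU runs at 38.7° with |KU| = 21.7, so U = (16.94, 13.57). A is determined by |UA| = 37.6 and |AT| = 52.4 together: it lies at the intersection of circle(U, 37.6) and circle(T, 52.4). With |UT| = 48.69, the foot of the radical line on UT is 10.67 from U and the perpendicular offset is √(37.6² − 10.67²) = 36.05. Taking the right-of-UT solution: A = (17.14, -24.03).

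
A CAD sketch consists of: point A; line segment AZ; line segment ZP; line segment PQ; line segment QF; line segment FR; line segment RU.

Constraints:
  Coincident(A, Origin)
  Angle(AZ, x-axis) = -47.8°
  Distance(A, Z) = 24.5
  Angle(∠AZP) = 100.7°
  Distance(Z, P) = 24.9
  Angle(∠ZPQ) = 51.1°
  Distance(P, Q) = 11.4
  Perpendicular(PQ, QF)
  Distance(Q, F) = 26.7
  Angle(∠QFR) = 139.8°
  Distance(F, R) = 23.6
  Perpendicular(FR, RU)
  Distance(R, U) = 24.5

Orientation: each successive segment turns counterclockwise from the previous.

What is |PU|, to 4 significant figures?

36.66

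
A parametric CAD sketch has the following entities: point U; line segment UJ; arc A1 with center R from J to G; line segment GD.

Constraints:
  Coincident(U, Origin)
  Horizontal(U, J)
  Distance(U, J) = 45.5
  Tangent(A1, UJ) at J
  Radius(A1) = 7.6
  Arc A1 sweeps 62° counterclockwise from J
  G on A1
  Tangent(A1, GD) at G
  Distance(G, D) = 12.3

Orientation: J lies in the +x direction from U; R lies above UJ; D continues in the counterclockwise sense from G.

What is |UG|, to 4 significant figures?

52.37

Tangency of A1 to UJ means the radius RJ is perpendicular to UJ, so R = J + (0, 7.6) = (45.50, 7.600). On A1, J sits at bearing -90° from R; a 62° counterclockwise sweep puts G at bearing -28°, so G = R + 7.6·(cos -28°, sin -28°) = (52.21, 4.032). Then |UG| = |G − U| = 52.37.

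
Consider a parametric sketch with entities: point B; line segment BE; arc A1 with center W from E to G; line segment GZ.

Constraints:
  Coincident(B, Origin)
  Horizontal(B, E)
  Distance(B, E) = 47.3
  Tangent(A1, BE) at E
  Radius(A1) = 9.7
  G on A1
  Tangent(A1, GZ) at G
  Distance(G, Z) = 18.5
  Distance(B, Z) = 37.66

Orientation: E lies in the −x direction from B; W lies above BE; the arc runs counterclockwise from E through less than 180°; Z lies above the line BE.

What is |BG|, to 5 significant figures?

38.960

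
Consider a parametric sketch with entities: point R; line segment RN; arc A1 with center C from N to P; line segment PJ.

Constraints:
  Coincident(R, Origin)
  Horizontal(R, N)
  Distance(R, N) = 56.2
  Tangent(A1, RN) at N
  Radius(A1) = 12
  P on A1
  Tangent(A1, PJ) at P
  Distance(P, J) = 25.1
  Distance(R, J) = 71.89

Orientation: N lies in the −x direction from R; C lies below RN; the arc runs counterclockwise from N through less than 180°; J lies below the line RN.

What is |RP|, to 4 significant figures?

69.42

R is at the origin; R and N share the same y with |RN| = 56.2 and N on the −x side, so N = (-56.20, 0.000). A1 meets RN tangentially, so CN is at right angles to RN, so C = N + (0, -12) = (-56.20, -12.00). Since CP ⟂ PJ (tangency), |CJ| = √(12.0² + 25.1²) = 27.82 regardless of where P sits on A1. So J lies on both circle(R, 71.89) and circle(C, 27.82); the below-RN intersection is J = (-60.03, -39.56). P is the foot of the tangent from J: P = (-67.64, -15.64).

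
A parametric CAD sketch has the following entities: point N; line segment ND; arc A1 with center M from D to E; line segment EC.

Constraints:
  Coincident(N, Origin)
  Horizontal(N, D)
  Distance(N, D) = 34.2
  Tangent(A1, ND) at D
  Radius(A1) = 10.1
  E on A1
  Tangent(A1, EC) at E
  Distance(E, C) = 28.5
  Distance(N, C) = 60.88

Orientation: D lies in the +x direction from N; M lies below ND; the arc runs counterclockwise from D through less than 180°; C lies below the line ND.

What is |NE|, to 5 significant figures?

32.586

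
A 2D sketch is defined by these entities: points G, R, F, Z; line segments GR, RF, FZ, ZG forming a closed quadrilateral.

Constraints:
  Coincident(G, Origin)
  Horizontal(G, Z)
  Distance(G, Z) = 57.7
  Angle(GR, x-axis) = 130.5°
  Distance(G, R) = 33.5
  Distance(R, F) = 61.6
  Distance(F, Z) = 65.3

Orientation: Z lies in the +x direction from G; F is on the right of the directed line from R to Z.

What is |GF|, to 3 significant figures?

31.9

G is at the origin; G and Z share the same y with |GZ| = 57.7 and Z in +x, so Z = (57.7, 0). GR runs at 130.5° with |GR| = 33.5, so R = (-21.8, 25.5). F is determined by |RF| = 61.6 and |FZ| = 65.3 together: it lies at the intersection of circle(R, 61.6) and circle(Z, 65.3). With |RZ| = 83.4, the foot of the radical line on RZ is 38.9 from R and the perpendicular offset is √(61.6² − 38.9²) = 47.8. Taking the right-of-RZ solution: F = (0.712, -31.9).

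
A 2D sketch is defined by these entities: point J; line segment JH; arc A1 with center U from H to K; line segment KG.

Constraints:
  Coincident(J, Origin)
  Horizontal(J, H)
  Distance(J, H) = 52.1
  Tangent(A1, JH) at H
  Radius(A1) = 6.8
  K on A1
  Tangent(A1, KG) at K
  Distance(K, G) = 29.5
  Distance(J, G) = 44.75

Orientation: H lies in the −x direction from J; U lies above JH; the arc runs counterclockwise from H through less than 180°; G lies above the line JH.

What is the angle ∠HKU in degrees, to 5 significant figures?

58.109°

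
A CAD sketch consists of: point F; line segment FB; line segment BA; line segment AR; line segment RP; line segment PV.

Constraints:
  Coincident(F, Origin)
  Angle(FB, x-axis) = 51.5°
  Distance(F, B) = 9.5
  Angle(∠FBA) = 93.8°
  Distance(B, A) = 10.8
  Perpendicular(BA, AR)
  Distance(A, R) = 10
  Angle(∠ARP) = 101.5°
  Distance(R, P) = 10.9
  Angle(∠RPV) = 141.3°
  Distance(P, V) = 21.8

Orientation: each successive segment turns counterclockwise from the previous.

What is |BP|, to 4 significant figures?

12.17

F is at the origin; FB runs at 51.5° with length 9.5, so B = (5.914, 7.435). ∠FBA = 93.8° gives BA at 137.7° from the x-axis; with |BA| = 10.8, A = (-2.074, 14.70). BA is perpendicular to AR, so AR runs at -132.3°; with |AR| = 10.0, R = (-8.804, 7.307). ∠ARP = 101.5° gives RP at -53.80° from the x-axis; with |RP| = 10.9, P = (-2.367, -1.489). Then |BP| = |P − B| = 12.17.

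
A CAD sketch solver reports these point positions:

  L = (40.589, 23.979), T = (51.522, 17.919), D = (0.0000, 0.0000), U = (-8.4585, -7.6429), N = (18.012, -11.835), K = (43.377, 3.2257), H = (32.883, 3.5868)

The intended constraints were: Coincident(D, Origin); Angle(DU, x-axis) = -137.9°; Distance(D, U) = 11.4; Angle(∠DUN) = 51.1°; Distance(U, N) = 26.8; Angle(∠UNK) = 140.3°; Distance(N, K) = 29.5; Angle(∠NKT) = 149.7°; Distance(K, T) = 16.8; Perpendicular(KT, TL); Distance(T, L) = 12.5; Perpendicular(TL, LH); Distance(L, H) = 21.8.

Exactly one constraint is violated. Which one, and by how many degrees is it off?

Perpendicular(TL, LH) — off by 8.30°.

D = (0.00, 0.00) ✓; DU at -137.9° ✓; |DU| = 11.40 ✓; ∠DUN = 51.10° ✓; |UN| = 26.80 ✓; ∠UNK = 140.3° ✓; |NK| = 29.50 ✓; ∠NKT = 149.7° ✓; |KT| = 16.80 ✓; ∠(KT, TL) = 90.00° ✓; |TL| = 12.50 ✓; ∠(TL, LH) = 98.30° ✗; |LH| = 21.80 ✓.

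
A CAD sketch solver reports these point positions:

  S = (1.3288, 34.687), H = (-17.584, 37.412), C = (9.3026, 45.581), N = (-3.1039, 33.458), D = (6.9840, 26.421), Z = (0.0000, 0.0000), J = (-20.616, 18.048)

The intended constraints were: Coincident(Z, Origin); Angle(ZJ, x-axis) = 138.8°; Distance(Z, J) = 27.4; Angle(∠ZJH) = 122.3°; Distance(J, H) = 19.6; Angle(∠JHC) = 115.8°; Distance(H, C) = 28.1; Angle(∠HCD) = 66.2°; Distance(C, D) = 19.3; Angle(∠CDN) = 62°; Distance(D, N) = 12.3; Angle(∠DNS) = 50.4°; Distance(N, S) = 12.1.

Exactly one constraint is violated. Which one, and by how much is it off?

Distance(N, S) = 12.1 — off by 7.50.

Z = (0.00, 0.00) ✓; ZJ at 138.8° ✓; |ZJ| = 27.40 ✓; ∠ZJH = 122.3° ✓; |JH| = 19.60 ✓; ∠JHC = 115.8° ✓; |HC| = 28.10 ✓; ∠HCD = 66.20° ✓; |CD| = 19.30 ✓; ∠CDN = 62.00° ✓; |DN| = 12.30 ✓; ∠DNS = 50.39° ✓; |NS| = 4.600 ✗.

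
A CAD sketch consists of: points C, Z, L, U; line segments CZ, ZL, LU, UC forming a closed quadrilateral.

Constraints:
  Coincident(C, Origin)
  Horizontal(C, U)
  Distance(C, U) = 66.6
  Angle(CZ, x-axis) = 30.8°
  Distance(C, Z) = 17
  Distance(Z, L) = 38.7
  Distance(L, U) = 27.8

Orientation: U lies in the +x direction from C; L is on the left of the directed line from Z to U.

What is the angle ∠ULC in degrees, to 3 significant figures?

101°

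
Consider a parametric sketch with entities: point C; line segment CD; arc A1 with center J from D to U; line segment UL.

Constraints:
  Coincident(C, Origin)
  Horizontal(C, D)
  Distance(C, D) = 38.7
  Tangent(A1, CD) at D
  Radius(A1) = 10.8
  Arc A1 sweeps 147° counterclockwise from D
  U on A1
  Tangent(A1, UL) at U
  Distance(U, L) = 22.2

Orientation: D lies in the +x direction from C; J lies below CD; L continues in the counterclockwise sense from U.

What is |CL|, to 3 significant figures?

60.6

On A1, D sits at bearing 90° from J; a 147° counterclockwise sweep puts U at bearing 237°, so U = J + 10.8·(cos 237°, sin 237°) = (32.8, -19.9). Tangency of A1 to UL means the radius JU is perpendicular to UL, so UL runs along (−sin 237°, cos 237°); with |UL| = 22.2, L = (51.4, -31.9). Then |CL| = |L − C| = 60.6.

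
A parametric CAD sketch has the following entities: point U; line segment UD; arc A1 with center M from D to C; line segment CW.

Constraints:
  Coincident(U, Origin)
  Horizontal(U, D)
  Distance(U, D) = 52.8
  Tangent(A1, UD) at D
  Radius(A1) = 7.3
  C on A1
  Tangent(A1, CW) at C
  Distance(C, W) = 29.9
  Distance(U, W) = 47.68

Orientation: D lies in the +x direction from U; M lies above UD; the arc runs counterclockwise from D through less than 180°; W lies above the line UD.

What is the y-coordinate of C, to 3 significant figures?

12.8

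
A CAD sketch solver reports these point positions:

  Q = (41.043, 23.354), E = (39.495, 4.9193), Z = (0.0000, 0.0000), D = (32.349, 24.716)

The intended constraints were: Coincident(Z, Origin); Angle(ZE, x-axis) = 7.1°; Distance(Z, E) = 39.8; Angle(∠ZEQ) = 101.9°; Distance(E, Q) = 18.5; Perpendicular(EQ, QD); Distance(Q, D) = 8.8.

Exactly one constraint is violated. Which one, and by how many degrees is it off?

Perpendicular(EQ, QD) — off by 4.10°.

Z = (0.00, 0.00) ✓; ZE at 7.100° ✓; |ZE| = 39.80 ✓; ∠ZEQ = 101.9° ✓; |EQ| = 18.50 ✓; ∠(EQ, QD) = 85.90° ✗; |QD| = 8.800 ✓.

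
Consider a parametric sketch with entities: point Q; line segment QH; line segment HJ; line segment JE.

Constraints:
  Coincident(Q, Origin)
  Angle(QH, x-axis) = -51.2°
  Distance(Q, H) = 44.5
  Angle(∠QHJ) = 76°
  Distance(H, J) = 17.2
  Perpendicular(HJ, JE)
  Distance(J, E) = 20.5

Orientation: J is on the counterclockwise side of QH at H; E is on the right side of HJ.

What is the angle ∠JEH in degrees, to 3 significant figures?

40.0°

Q is at the origin; QH runs at -51.2° with length 44.5, so H = 44.5·(cos -51.2°, sin -51.2°) = (27.9, -34.7). ∠QHJ = 76.0°, so HJ runs at -51.2° + (180° − 76.0°) = 52.8° from the x-axis; with |HJ| = 17.2, J = H + 17.2·(cos 52.8°, sin 52.8°) = (38.3, -21.0). The perpendicularity gives JE at right angles to HJ; with |JE| = 20.5 on the right of HJ, E = J + 20.5·(0.797, -0.605) = (54.6, -33.4). Then cos ∠JEH = EJ·EH / (|EJ||EH|), giving 40.0°.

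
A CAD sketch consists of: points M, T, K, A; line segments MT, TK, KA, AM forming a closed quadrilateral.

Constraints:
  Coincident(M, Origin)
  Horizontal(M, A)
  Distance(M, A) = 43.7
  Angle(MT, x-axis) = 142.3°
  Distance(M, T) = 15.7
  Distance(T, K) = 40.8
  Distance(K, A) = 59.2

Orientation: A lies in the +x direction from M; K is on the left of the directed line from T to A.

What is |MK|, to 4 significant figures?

46.29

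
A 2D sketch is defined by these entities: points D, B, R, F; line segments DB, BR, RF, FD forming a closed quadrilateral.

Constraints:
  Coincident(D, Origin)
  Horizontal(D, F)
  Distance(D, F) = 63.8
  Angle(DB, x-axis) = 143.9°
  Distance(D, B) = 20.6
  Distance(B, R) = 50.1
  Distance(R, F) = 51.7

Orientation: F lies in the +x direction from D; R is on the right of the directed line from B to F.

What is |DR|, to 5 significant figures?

30.039

D is at the origin; DF is horizontal with |DF| = 63.8 and F in +x, so F = (63.8, 0). DB runs at 143.9° with |DB| = 20.6, so B = (-16.645, 12.137). R is determined by |BR| = 50.1 and |RF| = 51.7 together: it lies at the intersection of circle(B, 50.1) and circle(F, 51.7). With |BF| = 81.355, the foot of the radical line on BF is 39.676 from B and the perpendicular offset is √(50.1² − 39.676²) = 30.591. Taking the right-of-BF solution: R = (18.024, -24.030).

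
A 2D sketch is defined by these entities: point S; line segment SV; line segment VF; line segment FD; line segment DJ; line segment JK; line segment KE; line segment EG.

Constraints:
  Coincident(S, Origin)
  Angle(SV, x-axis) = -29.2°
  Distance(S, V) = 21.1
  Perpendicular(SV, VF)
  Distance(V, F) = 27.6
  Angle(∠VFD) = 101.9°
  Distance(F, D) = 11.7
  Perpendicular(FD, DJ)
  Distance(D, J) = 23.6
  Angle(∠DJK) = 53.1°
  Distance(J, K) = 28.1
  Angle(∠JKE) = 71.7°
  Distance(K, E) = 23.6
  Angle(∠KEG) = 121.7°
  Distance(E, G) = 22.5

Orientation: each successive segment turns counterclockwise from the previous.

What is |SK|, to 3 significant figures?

35.6

The perpendicularity gives DJ at right angles to FD, so DJ runs at -131°; with |DJ| = 23.6, J = (7.55, 3.71). ∠DJK = 53.1° gives JK at -4.20° from the x-axis; with |JK| = 28.1, K = (35.6, 1.65). Then |SK| = |K − S| = 35.6.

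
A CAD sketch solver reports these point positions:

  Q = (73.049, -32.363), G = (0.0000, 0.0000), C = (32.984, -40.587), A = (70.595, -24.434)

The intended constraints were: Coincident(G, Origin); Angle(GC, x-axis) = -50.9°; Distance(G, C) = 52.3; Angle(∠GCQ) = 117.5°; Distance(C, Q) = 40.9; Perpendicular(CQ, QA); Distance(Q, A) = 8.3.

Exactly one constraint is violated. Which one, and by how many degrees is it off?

Perpendicular(CQ, QA) — off by 5.60°.

G = (0.00, 0.00) ✓; GC at -50.90° ✓; |GC| = 52.30 ✓; ∠GCQ = 117.5° ✓; |CQ| = 40.90 ✓; ∠(CQ, QA) = 95.60° ✗; |QA| = 8.300 ✓.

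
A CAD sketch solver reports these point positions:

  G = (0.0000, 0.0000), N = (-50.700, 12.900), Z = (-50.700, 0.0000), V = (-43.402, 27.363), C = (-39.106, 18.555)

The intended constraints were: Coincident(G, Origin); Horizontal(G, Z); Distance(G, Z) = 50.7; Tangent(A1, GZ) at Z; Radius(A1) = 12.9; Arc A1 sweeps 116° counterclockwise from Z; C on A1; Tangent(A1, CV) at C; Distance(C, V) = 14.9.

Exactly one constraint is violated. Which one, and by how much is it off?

Distance(C, V) = 14.9 — off by 5.10.

G = (0.00, 0.00) ✓; G.y = 0.00, Z.y = 0.00 ✓; |GZ| = 50.70 ✓; ∠(NZ, ZG) = 90.00° ✓; |NZ| = 12.90 ✓; bearing(N→C) − bearing(N→Z) = 116.0° ✓; |NC| = 12.90 ✓; ∠(NC, CV) = 90.00° ✓; |CV| = 9.800 ✗.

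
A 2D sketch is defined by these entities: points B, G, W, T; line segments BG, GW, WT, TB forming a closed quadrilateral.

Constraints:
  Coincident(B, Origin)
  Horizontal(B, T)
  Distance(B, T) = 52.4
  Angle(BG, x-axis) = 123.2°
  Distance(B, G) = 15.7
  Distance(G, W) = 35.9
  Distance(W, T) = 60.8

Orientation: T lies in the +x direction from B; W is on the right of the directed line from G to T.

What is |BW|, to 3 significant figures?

22.8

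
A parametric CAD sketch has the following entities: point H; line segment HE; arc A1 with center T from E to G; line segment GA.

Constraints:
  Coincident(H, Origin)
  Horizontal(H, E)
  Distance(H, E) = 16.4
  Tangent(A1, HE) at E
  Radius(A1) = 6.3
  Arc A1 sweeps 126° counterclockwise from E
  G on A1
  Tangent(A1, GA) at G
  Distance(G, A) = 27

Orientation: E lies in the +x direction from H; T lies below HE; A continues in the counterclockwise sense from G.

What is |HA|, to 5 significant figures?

41.864

H is at the origin; H and E share the same y with |HE| = 16.4 and E on the +x side, so E = (16.400, 0.0000). Tangency of A1 to HE means the radius TE is perpendicular to HE, so T = E + (0, -6.3) = (16.400, -6.3000). On A1, E sits at bearing 90° from T; a 126° counterclockwise sweep puts G at bearing 216°, so G = T + 6.3·(cos 216°, sin 216°) = (11.303, -10.003). Tangency of A1 to GA means the radius TG is perpendicular to GA, so GA runs along (−sin 216°, cos 216°); with |GA| = 27.0, A = (27.173, -31.847). Then |HA| = |A − H| = 41.864.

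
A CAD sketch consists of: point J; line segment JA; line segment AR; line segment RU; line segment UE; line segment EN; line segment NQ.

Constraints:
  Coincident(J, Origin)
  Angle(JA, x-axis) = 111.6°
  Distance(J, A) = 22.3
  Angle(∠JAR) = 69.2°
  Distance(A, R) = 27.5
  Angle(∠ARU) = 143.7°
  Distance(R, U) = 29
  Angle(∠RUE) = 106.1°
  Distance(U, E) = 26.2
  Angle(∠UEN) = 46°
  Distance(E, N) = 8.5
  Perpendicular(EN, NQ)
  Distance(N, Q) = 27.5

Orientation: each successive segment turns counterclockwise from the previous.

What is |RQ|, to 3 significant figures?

41.7

J is at the origin; JA runs at 111.6° with length 22.3, so A = (-8.21, 20.7). ∠JAR = 69.2° gives AR at -138° from the x-axis; with |AR| = 27.5, R = (-28.5, 2.19). ∠ARU = 143.7° gives RU at -101° from the x-axis; with |RU| = 29.0, U = (-34.2, -26.2). ∠RUE = 106.1° gives UE at -27.4° from the x-axis; with |UE| = 26.2, E = (-10.9, -38.3). ∠UEN = 46.0° gives EN at 107° from the x-axis; with |EN| = 8.5, N = (-13.4, -30.2). EN ⟂ NQ, so NQ runs at -163°; with |NQ| = 27.5, Q = (-39.7, -38.0). Then |RQ| = |Q − R| = 41.7.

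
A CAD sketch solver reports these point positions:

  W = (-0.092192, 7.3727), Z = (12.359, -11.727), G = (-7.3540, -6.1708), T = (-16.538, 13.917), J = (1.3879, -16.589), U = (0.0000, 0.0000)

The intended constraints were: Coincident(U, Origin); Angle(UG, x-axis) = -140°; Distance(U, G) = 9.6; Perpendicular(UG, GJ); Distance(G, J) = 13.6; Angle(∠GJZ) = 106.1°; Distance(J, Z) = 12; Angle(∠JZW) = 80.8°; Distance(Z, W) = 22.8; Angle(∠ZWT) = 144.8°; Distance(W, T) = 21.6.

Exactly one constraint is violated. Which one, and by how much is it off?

Distance(W, T) = 21.6 — off by 3.90.

U = (0.00, 0.00) ✓; UG at -140.0° ✓; |UG| = 9.600 ✓; ∠(UG, GJ) = 90.00° ✓; |GJ| = 13.60 ✓; ∠GJZ = 106.1° ✓; |JZ| = 12.00 ✓; ∠JZW = 80.80° ✓; |ZW| = 22.80 ✓; ∠ZWT = 144.8° ✓; |WT| = 17.70 ✗.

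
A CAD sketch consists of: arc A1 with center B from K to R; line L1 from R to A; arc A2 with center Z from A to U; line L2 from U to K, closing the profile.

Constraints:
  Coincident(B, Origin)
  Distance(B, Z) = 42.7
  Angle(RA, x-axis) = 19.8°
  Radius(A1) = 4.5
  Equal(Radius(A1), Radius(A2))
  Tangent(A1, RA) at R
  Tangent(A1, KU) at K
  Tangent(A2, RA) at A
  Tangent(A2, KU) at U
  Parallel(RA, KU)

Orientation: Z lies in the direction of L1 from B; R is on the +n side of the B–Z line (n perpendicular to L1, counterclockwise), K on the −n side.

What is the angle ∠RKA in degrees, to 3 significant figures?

78.1°

The slot axis is L1's direction at 19.8°, so u = (cos 19.8°, sin 19.8°) = (0.941, 0.339) and n = (−sin 19.8°, cos 19.8°) = (-0.339, 0.941). B is at the origin and Z lies 42.7 along u from B, so Z = 42.7·u = (40.2, 14.5). Tangency of A1 to both parallel lines with radius 4.5 puts R and K at B ± 4.5·n: R = (-1.52, 4.23), K = (1.52, -4.23). Equal radii place A and U the same way about Z: A = Z + 4.5·n = (38.7, 18.7), U = Z − 4.5·n = (41.7, 10.2). Then cos ∠RKA = KR·KA / (|KR||KA|), giving 78.1°.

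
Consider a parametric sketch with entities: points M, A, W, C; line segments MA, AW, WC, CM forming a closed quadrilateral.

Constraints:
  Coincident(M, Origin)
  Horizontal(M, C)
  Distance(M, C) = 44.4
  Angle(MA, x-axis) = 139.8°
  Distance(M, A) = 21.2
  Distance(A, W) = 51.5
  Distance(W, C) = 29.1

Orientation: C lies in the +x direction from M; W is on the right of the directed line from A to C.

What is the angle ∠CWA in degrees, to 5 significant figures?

96.891°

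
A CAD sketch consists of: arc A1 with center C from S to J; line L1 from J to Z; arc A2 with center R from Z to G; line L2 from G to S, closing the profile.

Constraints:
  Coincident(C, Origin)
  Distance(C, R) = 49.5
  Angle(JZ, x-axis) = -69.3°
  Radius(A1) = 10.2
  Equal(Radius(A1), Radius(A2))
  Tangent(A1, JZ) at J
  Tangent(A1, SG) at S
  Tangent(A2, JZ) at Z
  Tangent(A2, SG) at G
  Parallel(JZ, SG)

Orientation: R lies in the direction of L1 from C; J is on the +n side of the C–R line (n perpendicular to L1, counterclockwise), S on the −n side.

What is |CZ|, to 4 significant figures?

50.54

The slot axis is L1's direction at -69.3°, so u = (cos -69.3°, sin -69.3°) = (0.3535, -0.9354) and n = (−sin -69.3°, cos -69.3°) = (0.9354, 0.3535). C is at the origin and R lies 49.5 along u from C, so R = 49.5·u = (17.50, -46.30). Tangency of A1 to both parallel lines with radius 10.2 puts J and S at C ± 10.2·n: J = (9.542, 3.605), S = (-9.542, -3.605). Equal radii place Z and G the same way about R: Z = R + 10.2·n = (27.04, -42.70), G = R − 10.2·n = (7.955, -49.91). Then |CZ| = |Z − C| = 50.54.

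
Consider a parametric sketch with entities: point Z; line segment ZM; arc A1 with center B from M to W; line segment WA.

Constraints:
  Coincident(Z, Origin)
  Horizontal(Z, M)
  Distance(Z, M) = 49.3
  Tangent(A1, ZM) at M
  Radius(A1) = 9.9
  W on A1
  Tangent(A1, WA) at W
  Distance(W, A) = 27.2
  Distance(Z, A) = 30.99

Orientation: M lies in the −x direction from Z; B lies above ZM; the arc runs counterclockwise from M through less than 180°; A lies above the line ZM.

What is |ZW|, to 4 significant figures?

42.64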